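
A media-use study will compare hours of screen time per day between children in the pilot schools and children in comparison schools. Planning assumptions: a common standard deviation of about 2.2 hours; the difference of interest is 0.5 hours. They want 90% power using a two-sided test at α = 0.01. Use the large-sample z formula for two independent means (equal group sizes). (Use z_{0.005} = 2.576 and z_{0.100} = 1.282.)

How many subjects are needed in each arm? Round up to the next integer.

n = 577 per group

n = (z_{α/2} + z_β)² · (σ₁² + σ₂²) / δ²
  = (2.576 + 1.282)² · (2·2.2² = 9.68) / 0.5²
  = 14.8842 · 9.68 / 0.25
  = 576.31
Round up → n = 577 per group.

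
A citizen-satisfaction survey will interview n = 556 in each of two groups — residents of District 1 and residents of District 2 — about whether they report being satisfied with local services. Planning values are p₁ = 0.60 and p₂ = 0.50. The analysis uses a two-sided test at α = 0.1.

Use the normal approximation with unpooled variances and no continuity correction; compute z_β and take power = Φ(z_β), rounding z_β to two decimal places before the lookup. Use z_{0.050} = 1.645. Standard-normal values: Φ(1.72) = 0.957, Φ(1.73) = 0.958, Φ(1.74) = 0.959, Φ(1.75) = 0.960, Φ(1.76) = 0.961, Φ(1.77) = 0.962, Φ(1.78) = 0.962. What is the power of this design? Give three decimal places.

z_β = |p₁−p₂|·√(n/[p₁q₁+p₂q₂]) − z_{α/2}
    = 0.10 · √(556/0.4900) − 1.645
    = 0.10 · 33.6852 − 1.645
    = 3.3685 − 1.645 = 1.7235 → 1.72
Power = Φ(1.72) = 0.957.

Power ≈ 0.957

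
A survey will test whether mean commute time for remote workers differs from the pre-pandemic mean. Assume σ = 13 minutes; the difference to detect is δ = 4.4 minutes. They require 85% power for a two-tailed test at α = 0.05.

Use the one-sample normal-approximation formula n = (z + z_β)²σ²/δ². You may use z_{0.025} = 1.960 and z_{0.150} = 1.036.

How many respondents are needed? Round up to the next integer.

n = (z_{α/2} + z_β)² · σ² / δ²
  = (1.960 + 1.036)² · 13² / 4.4²
  = 8.9760 · 169 / 19.36
  = 78.35
Round up → n = 79.

n = 79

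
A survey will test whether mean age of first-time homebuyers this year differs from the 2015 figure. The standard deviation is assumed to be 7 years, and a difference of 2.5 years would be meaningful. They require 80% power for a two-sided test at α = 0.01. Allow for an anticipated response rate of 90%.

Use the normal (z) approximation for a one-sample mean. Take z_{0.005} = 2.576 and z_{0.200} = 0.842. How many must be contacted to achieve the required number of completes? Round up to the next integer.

n = (z_{α/2} + z_β)² · σ² / δ²
  = (2.576 + 0.842)² · 7² / 2.5²
  = 11.6827 · 49 / 6.25
  = 91.59
Adjust for 90% response: 91.59 / 0.90 = 101.77.
Round up → n = 102.

n = 102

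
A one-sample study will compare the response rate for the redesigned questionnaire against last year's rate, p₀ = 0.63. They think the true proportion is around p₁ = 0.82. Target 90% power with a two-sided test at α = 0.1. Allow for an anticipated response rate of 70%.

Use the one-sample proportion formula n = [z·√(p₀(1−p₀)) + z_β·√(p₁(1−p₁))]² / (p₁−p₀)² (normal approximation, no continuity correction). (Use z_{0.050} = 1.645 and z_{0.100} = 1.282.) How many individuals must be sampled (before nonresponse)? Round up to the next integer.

n = 66

n = [z_{α/2}·√(p₀q₀) + z_β·√(p₁q₁)]² / (p₁ − p₀)²
  = [1.645·√(0.63·0.37) + 1.282·√(0.82·0.18)]² / (0.19)²
  = [1.645·0.4828 + 1.282·0.3842]² / 0.0361
  = [1.2867]² / 0.0361
  = 45.86
Adjust for 70% response: 45.86 / 0.70 = 65.52.
Round up → n = 66.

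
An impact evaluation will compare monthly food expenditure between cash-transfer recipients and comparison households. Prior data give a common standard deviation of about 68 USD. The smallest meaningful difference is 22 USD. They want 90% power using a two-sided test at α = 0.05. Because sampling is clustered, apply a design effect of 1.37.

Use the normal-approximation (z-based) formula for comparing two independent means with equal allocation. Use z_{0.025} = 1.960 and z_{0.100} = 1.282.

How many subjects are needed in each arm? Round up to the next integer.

n = 276 per group

n = (z_{α/2} + z_β)² · (σ₁² + σ₂²) / δ²
  = (1.960 + 1.282)² · (2·68² = 9248) / 22²
  = 10.5106 · 9248 / 484
  = 200.83
Design effect: 1.37 × 200.83 = 275.14.
Round up → n = 276 per group.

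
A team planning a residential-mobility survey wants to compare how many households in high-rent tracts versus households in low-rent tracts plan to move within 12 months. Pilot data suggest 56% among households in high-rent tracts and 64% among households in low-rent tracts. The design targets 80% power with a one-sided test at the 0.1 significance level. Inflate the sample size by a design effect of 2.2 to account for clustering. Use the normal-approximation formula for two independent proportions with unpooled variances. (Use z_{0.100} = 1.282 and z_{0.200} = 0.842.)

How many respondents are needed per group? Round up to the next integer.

n = (z_α + z_β)² · [p₁(1−p₁) + p₂(1−p₂)] / (p₁ − p₂)²
  = (1.282 + 0.842)² · (0.56·0.44 + 0.64·0.36) / (-0.08)²
  = (2.124)² · (0.2464 + 0.2304) / 0.0064
  = 4.5114 · 0.4768 / 0.0064
  = 336.10
Design effect: 2.2 × 336.10 = 739.41.
Round up → n = 740 per group.

n = 740 per group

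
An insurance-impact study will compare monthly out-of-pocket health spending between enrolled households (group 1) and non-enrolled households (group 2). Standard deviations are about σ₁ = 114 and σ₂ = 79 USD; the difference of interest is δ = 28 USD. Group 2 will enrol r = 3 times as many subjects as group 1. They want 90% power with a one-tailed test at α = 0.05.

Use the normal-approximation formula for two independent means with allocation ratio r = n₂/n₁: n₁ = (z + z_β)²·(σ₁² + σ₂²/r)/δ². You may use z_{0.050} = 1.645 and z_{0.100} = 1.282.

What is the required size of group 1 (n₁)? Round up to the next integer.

n₁ = 165

n₁ = (z_α + z_β)² · (σ₁² + σ₂²/r) / δ²
   = (1.645 + 1.282)² · (114² + 79²/3) / 28²
   = 8.5673 · (12996 + 2080.3) / 784
   = 8.5673 · 15076.3 / 784
   = 164.75
Round up → n₁ = 165; n₂ = r·n₁ = 3 × 165 = 495.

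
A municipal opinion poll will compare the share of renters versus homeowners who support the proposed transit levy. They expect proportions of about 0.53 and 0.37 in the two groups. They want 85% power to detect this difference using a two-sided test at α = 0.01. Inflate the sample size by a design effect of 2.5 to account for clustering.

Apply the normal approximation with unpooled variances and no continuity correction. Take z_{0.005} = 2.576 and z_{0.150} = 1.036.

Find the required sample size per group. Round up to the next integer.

n = (z_{α/2} + z_β)² · [p₁(1−p₁) + p₂(1−p₂)] / (p₁ − p₂)²
  = (2.576 + 1.036)² · (0.53·0.47 + 0.37·0.63) / (0.16)²
  = (3.612)² · (0.2491 + 0.2331) / 0.0256
  = 13.0465 · 0.4822 / 0.0256
  = 245.74
Design effect: 2.5 × 245.74 = 614.36.
Round up → n = 615 per group.

n = 615 per group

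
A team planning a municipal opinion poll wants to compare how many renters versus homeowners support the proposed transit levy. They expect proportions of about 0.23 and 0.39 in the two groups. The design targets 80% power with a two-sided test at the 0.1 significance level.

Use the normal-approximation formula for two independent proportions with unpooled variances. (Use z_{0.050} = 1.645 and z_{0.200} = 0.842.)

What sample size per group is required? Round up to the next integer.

n = (z_{α/2} + z_β)² · [p₁(1−p₁) + p₂(1−p₂)] / (p₁ − p₂)²
  = (1.645 + 0.842)² · (0.23·0.77 + 0.39·0.61) / (-0.16)²
  = (2.487)² · (0.1771 + 0.2379) / 0.0256
  = 6.1852 · 0.4150 / 0.0256
  = 100.27
Round up → n = 101 per group.

n = 101 per group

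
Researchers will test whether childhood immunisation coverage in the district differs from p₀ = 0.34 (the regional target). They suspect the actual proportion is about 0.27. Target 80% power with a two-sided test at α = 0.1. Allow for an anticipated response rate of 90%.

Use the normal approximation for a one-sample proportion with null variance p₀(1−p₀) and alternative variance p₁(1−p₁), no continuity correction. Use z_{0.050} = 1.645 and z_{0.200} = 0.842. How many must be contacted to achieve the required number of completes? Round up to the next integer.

n = [z_{α/2}·√(p₀q₀) + z_β·√(p₁q₁)]² / (p₁ − p₀)²
  = [1.645·√(0.34·0.66) + 0.842·√(0.27·0.73)]² / (-0.07)²
  = [1.645·0.4737 + 0.842·0.4440]² / 0.0049
  = [1.1531]² / 0.0049
  = 271.34
Adjust for 90% response: 271.34 / 0.90 = 301.49.
Round up → n = 302.

n = 302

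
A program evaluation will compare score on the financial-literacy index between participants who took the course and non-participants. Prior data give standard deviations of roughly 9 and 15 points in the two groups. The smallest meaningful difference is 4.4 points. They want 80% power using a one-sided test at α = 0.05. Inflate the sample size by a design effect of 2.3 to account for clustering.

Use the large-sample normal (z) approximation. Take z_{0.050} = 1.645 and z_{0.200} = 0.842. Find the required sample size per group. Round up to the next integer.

n = (z_α + z_β)² · (σ₁² + σ₂²) / δ²
  = (1.645 + 0.842)² · (9² + 15² = 306) / 4.4²
  = 6.1852 · 306 / 19.36
  = 97.76
Design effect: 2.3 × 97.76 = 224.85.
Round up → n = 225 per group.

n = 225 per group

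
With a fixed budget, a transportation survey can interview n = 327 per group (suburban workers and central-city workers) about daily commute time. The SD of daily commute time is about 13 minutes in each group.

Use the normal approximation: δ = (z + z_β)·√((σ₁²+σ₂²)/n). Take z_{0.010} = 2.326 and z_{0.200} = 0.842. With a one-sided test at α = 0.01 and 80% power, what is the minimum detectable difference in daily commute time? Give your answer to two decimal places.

δ = (z_α + z_β) · √((σ₁²+σ₂²)/n)
  = (2.326 + 0.842) · √(338/327)
  = 3.168 · √1.0336
  = 3.168 · 1.0167
  = 3.2208

Minimum detectable difference ≈ 3.22 minutes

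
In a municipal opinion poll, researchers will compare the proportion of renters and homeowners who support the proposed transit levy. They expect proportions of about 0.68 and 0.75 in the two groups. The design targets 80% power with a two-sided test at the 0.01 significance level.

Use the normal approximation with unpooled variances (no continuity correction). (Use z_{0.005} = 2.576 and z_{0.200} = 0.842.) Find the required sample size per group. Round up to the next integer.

n = (z_{α/2} + z_β)² · [p₁(1−p₁) + p₂(1−p₂)] / (p₁ − p₂)²
  = (2.576 + 0.842)² · (0.68·0.32 + 0.75·0.25) / (-0.07)²
  = (3.418)² · (0.2176 + 0.1875) / 0.0049
  = 11.6827 · 0.4051 / 0.0049
  = 965.85
Round up → n = 966 per group.

n = 966 per group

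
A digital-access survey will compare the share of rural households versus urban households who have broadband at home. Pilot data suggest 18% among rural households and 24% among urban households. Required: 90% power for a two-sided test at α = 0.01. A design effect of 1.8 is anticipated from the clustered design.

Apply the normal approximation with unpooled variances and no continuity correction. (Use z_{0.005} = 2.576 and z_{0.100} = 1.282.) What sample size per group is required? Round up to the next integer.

n = 2456 per group

n = (z_{α/2} + z_β)² · [p₁(1−p₁) + p₂(1−p₂)] / (p₁ − p₂)²
  = (2.576 + 1.282)² · (0.18·0.82 + 0.24·0.76) / (-0.06)²
  = (3.858)² · (0.1476 + 0.1824) / 0.0036
  = 14.8842 · 0.3300 / 0.0036
  = 1364.38
Design effect: 1.8 × 1364.38 = 2455.89.
Round up → n = 2456 per group.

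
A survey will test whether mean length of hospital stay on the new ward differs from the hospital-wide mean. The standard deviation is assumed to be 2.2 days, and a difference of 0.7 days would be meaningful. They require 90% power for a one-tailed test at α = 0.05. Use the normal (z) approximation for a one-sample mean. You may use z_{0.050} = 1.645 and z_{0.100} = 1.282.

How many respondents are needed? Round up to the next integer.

n = 85

n = (z_α + z_β)² · σ² / δ²
  = (1.645 + 1.282)² · 2.2² / 0.7²
  = 8.5673 · 4.84 / 0.49
  = 84.62
Round up → n = 85.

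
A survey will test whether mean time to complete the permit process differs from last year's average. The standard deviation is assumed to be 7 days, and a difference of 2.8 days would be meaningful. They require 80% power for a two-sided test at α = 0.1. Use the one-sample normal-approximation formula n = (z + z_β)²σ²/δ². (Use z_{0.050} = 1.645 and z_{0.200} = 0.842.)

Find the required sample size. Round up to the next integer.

n = (z_{α/2} + z_β)² · σ² / δ²
  = (1.645 + 0.842)² · 7² / 2.8²
  = 6.1852 · 49 / 7.84
  = 38.66
Round up → n = 39.

n = 39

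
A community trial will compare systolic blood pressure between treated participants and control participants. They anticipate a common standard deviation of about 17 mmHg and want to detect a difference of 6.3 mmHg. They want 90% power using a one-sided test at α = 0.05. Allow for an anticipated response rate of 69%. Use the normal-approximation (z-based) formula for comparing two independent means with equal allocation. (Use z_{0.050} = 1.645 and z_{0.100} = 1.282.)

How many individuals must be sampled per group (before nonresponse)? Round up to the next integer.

n = 181 per group

n = (z_α + z_β)² · (σ₁² + σ₂²) / δ²
  = (1.645 + 1.282)² · (2·17² = 578) / 6.3²
  = 8.5673 · 578 / 39.69
  = 124.76
Adjust for 69% response: 124.76 / 0.69 = 180.82.
Round up → n = 181 per group.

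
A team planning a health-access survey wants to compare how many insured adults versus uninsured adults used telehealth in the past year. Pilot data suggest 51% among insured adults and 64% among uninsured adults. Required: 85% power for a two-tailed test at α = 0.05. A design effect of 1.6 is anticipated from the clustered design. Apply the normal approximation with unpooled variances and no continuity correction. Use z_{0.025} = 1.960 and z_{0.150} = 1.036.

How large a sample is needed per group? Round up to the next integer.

n = 409 per group

n = (z_{α/2} + z_β)² · [p₁(1−p₁) + p₂(1−p₂)] / (p₁ − p₂)²
  = (1.960 + 1.036)² · (0.51·0.49 + 0.64·0.36) / (-0.13)²
  = (2.996)² · (0.2499 + 0.2304) / 0.0169
  = 8.9760 · 0.4803 / 0.0169
  = 255.10
Design effect: 1.6 × 255.10 = 408.16.
Round up → n = 409 per group.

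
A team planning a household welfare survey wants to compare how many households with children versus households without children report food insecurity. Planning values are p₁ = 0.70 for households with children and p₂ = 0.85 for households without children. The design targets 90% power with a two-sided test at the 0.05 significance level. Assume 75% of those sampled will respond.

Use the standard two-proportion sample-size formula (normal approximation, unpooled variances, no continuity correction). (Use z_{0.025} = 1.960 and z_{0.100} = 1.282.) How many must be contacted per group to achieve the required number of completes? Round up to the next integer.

n = (z_{α/2} + z_β)² · [p₁(1−p₁) + p₂(1−p₂)] / (p₁ − p₂)²
  = (1.960 + 1.282)² · (0.70·0.30 + 0.85·0.15) / (-0.15)²
  = (3.242)² · (0.2100 + 0.1275) / 0.0225
  = 10.5106 · 0.3375 / 0.0225
  = 157.66
Adjust for 75% response: 157.66 / 0.75 = 210.21.
Round up → n = 211 per group.

n = 211 per group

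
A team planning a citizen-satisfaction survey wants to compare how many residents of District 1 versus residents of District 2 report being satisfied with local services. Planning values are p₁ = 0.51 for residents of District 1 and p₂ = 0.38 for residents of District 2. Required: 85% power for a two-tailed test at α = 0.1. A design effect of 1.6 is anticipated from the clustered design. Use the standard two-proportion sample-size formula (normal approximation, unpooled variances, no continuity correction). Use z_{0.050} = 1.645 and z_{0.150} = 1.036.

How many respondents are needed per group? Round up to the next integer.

n = (z_{α/2} + z_β)² · [p₁(1−p₁) + p₂(1−p₂)] / (p₁ − p₂)²
  = (1.645 + 1.036)² · (0.51·0.49 + 0.38·0.62) / (0.13)²
  = (2.681)² · (0.2499 + 0.2356) / 0.0169
  = 7.1878 · 0.4855 / 0.0169
  = 206.49
Design effect: 1.6 × 206.49 = 330.38.
Round up → n = 331 per group.

n = 331 per group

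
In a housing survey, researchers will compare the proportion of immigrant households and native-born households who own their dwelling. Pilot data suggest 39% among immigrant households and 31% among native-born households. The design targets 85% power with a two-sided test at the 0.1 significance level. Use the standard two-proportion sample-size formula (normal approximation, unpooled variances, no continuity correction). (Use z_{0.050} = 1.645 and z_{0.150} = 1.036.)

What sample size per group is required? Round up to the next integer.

n = (z_{α/2} + z_β)² · [p₁(1−p₁) + p₂(1−p₂)] / (p₁ − p₂)²
  = (1.645 + 1.036)² · (0.39·0.61 + 0.31·0.69) / (0.08)²
  = (2.681)² · (0.2379 + 0.2139) / 0.0064
  = 7.1878 · 0.4518 / 0.0064
  = 507.41
Round up → n = 508 per group.

n = 508 per group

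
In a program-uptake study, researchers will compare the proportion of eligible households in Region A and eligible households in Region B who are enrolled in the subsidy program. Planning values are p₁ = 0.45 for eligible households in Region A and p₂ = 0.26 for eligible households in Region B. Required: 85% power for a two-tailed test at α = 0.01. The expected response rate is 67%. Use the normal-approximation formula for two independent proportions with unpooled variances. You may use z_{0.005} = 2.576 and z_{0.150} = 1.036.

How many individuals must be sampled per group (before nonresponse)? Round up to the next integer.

n = (z_{α/2} + z_β)² · [p₁(1−p₁) + p₂(1−p₂)] / (p₁ − p₂)²
  = (2.576 + 1.036)² · (0.45·0.55 + 0.26·0.74) / (0.19)²
  = (3.612)² · (0.2475 + 0.1924) / 0.0361
  = 13.0465 · 0.4399 / 0.0361
  = 158.98
Adjust for 67% response: 158.98 / 0.67 = 237.28.
Round up → n = 238 per group.

n = 238 per group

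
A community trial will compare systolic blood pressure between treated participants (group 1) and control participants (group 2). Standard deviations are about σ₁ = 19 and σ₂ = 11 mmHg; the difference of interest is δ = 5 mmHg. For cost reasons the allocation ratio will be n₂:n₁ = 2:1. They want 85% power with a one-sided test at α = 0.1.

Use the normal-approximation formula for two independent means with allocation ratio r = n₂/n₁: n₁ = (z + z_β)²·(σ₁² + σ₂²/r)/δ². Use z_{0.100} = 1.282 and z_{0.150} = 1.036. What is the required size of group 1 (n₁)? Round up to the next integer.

n₁ = 91

n₁ = (z_α + z_β)² · (σ₁² + σ₂²/r) / δ²
   = (1.282 + 1.036)² · (19² + 11²/2) / 5²
   = 5.3731 · (361 + 60.5) / 25
   = 5.3731 · 421.5 / 25
   = 90.59
Round up → n₁ = 91; n₂ = r·n₁ = 2 × 91 = 182.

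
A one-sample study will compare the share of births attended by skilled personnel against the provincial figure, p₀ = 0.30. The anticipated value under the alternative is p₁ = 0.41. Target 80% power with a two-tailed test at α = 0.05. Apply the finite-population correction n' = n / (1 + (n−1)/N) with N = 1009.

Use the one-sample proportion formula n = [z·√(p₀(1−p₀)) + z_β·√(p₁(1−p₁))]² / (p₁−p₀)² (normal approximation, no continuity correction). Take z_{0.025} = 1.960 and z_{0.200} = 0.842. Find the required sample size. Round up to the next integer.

n = 125

n = [z_{α/2}·√(p₀q₀) + z_β·√(p₁q₁)]² / (p₁ − p₀)²
  = [1.960·√(0.30·0.70) + 0.842·√(0.41·0.59)]² / (0.11)²
  = [1.960·0.4583 + 0.842·0.4918]² / 0.0121
  = [1.3123]² / 0.0121
  = 142.33
Finite-population correction (N = 1009): 142.33 / (1 + (142.33 − 1)/1009) = 124.84.
Round up → n = 125.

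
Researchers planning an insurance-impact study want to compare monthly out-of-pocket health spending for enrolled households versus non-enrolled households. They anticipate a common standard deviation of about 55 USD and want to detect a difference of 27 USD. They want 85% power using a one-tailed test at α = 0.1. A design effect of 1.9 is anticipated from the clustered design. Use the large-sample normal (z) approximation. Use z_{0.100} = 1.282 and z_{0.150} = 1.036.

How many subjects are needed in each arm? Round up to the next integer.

n = 85 per group

n = (z_α + z_β)² · (σ₁² + σ₂²) / δ²
  = (1.282 + 1.036)² · (2·55² = 6050) / 27²
  = 5.3731 · 6050 / 729
  = 44.59
Design effect: 1.9 × 44.59 = 84.72.
Round up → n = 85 per group.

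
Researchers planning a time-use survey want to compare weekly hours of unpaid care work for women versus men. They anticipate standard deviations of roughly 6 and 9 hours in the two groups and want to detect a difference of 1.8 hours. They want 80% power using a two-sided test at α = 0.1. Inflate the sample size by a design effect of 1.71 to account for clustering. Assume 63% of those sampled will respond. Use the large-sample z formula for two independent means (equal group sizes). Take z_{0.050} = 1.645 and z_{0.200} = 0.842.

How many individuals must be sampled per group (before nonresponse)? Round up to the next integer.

n = 607 per group

n = (z_{α/2} + z_β)² · (σ₁² + σ₂²) / δ²
  = (1.645 + 0.842)² · (6² + 9² = 117) / 1.8²
  = 6.1852 · 117 / 3.24
  = 223.35
Design effect: 1.71 × 223.35 = 381.93.
Adjust for 63% response: 381.93 / 0.63 = 606.24.
Round up → n = 607 per group.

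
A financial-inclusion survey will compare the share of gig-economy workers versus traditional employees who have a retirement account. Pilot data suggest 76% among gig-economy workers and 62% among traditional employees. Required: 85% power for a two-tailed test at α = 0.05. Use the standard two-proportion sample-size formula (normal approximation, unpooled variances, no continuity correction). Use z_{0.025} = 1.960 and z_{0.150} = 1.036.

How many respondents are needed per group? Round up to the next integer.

n = (z_{α/2} + z_β)² · [p₁(1−p₁) + p₂(1−p₂)] / (p₁ − p₂)²
  = (1.960 + 1.036)² · (0.76·0.24 + 0.62·0.38) / (0.14)²
  = (2.996)² · (0.1824 + 0.2356) / 0.0196
  = 8.9760 · 0.4180 / 0.0196
  = 191.43
Round up → n = 192 per group.

n = 192 per group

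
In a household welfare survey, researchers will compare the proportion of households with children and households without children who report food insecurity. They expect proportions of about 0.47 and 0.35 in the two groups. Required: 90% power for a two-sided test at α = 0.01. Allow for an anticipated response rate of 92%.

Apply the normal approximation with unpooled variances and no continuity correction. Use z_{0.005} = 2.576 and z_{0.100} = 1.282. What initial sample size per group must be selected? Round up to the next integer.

n = (z_{α/2} + z_β)² · [p₁(1−p₁) + p₂(1−p₂)] / (p₁ − p₂)²
  = (2.576 + 1.282)² · (0.47·0.53 + 0.35·0.65) / (0.12)²
  = (3.858)² · (0.2491 + 0.2275) / 0.0144
  = 14.8842 · 0.4766 / 0.0144
  = 492.62
Adjust for 92% response: 492.62 / 0.92 = 535.46.
Round up → n = 536 per group.

n = 536 per group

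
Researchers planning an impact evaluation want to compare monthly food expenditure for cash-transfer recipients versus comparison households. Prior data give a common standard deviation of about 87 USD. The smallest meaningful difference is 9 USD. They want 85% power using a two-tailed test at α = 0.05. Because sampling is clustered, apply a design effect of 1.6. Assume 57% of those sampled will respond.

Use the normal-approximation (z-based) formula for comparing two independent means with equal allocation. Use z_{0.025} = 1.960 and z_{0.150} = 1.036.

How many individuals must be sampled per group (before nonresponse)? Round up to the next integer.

n = (z_{α/2} + z_β)² · (σ₁² + σ₂²) / δ²
  = (1.960 + 1.036)² · (2·87² = 15138) / 9²
  = 8.9760 · 15138 / 81
  = 1677.52
Design effect: 1.6 × 1677.52 = 2684.03.
Adjust for 57% response: 2684.03 / 0.57 = 4708.82.
Round up → n = 4709 per group.

n = 4709 per group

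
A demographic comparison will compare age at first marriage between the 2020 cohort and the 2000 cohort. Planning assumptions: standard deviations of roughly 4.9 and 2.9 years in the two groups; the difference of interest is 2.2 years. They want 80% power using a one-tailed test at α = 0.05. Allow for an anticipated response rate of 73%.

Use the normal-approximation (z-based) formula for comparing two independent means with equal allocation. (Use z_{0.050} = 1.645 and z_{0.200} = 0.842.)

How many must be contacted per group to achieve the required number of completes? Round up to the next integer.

n = 57 per group

n = (z_α + z_β)² · (σ₁² + σ₂²) / δ²
  = (1.645 + 0.842)² · (4.9² + 2.9² = 32.42) / 2.2²
  = 6.1852 · 32.42 / 4.84
  = 41.43
Adjust for 73% response: 41.43 / 0.73 = 56.75.
Round up → n = 57 per group.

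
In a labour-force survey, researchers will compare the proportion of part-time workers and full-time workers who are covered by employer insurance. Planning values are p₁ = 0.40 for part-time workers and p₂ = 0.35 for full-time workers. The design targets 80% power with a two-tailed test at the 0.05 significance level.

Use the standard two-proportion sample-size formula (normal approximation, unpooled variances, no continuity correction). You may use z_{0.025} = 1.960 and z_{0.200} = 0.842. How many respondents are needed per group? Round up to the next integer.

n = 1469 per group

n = (z_{α/2} + z_β)² · [p₁(1−p₁) + p₂(1−p₂)] / (p₁ − p₂)²
  = (1.960 + 0.842)² · (0.40·0.60 + 0.35·0.65) / (0.05)²
  = (2.802)² · (0.2400 + 0.2275) / 0.0025
  = 7.8512 · 0.4675 / 0.0025
  = 1468.18
Round up → n = 1469 per group.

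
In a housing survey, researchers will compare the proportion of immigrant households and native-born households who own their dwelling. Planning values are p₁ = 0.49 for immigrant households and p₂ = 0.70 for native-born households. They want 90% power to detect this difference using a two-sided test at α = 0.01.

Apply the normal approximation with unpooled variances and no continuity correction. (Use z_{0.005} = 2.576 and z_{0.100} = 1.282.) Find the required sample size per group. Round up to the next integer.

n = 156 per group

n = (z_{α/2} + z_β)² · [p₁(1−p₁) + p₂(1−p₂)] / (p₁ − p₂)²
  = (2.576 + 1.282)² · (0.49·0.51 + 0.70·0.30) / (-0.21)²
  = (3.858)² · (0.2499 + 0.2100) / 0.0441
  = 14.8842 · 0.4599 / 0.0441
  = 155.22
Round up → n = 156 per group.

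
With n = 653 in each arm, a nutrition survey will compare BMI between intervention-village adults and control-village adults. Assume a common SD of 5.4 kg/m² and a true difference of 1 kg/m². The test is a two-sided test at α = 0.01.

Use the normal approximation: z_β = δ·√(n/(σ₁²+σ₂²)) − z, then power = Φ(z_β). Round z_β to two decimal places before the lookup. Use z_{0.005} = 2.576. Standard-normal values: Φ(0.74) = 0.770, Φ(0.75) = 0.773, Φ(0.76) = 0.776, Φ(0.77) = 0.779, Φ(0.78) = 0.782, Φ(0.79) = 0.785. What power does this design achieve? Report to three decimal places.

z_β = δ·√(n/(σ₁²+σ₂²)) − z_{α/2}
    = 1 · √(653/58.32) − 2.576
    = 1 · 3.34617 − 2.576
    = 3.3462 − 2.576 = 0.7702 → 0.77
Power = Φ(0.77) = 0.779.

Power ≈ 0.779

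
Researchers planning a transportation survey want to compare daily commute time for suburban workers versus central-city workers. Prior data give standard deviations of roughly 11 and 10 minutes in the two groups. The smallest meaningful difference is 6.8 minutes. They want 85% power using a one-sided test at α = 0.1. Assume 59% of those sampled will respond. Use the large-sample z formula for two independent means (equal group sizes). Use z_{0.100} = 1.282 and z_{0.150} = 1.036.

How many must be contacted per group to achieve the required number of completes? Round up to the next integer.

n = (z_α + z_β)² · (σ₁² + σ₂²) / δ²
  = (1.282 + 1.036)² · (11² + 10² = 221) / 6.8²
  = 5.3731 · 221 / 46.24
  = 25.68
Adjust for 59% response: 25.68 / 0.59 = 43.53.
Round up → n = 44 per group.

n = 44 per group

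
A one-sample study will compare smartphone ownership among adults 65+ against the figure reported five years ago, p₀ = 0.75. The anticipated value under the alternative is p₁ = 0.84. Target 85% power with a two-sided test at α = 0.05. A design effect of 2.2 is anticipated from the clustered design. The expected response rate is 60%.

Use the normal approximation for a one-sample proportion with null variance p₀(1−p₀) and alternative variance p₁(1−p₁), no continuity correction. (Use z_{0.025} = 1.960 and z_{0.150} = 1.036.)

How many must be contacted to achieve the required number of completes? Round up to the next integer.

n = 684

n = [z_{α/2}·√(p₀q₀) + z_β·√(p₁q₁)]² / (p₁ − p₀)²
  = [1.960·√(0.75·0.25) + 1.036·√(0.84·0.16)]² / (0.09)²
  = [1.960·0.4330 + 1.036·0.3666]² / 0.0081
  = [1.2285]² / 0.0081
  = 186.33
Design effect: 2.2 × 186.33 = 409.92.
Adjust for 60% response: 409.92 / 0.60 = 683.19.
Round up → n = 684.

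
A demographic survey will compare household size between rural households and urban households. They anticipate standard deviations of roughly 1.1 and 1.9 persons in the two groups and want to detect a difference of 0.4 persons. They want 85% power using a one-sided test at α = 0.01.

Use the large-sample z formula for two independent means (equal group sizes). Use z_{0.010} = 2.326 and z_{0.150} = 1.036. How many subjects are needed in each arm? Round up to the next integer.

n = 341 per group

n = (z_α + z_β)² · (σ₁² + σ₂²) / δ²
  = (2.326 + 1.036)² · (1.1² + 1.9² = 4.82) / 0.4²
  = 11.3030 · 4.82 / 0.16
  = 340.50
Round up → n = 341 per group.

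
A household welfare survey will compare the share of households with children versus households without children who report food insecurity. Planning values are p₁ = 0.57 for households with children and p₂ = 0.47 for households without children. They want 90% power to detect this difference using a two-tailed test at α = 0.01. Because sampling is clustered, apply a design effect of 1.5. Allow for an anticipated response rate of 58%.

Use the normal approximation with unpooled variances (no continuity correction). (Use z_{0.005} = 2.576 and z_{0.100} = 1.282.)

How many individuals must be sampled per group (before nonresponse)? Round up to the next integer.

n = 1903 per group

n = (z_{α/2} + z_β)² · [p₁(1−p₁) + p₂(1−p₂)] / (p₁ − p₂)²
  = (2.576 + 1.282)² · (0.57·0.43 + 0.47·0.53) / (0.10)²
  = (3.858)² · (0.2451 + 0.2491) / 0.0100
  = 14.8842 · 0.4942 / 0.0100
  = 735.58
Design effect: 1.5 × 735.58 = 1103.36.
Adjust for 58% response: 1103.36 / 0.58 = 1902.35.
Round up → n = 1903 per group.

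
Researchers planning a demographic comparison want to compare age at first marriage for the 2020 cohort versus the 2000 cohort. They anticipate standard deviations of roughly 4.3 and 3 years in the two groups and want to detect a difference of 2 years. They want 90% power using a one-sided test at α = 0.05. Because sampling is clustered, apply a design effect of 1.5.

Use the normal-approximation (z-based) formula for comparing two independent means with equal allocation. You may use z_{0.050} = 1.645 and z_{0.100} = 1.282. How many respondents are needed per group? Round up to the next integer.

n = (z_α + z_β)² · (σ₁² + σ₂²) / δ²
  = (1.645 + 1.282)² · (4.3² + 3² = 27.49) / 2²
  = 8.5673 · 27.49 / 4
  = 58.88
Design effect: 1.5 × 58.88 = 88.32.
Round up → n = 89 per group.

n = 89 per group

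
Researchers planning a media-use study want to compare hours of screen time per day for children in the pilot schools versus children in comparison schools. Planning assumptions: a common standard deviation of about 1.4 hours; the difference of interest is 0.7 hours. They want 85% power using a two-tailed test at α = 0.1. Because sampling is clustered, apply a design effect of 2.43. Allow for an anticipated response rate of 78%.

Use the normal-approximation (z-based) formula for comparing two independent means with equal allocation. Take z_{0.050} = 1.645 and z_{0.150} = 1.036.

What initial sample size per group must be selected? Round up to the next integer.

n = 180 per group

n = (z_{α/2} + z_β)² · (σ₁² + σ₂²) / δ²
  = (1.645 + 1.036)² · (2·1.4² = 3.92) / 0.7²
  = 7.1878 · 3.92 / 0.49
  = 57.50
Design effect: 2.43 × 57.50 = 139.73.
Adjust for 78% response: 139.73 / 0.78 = 179.14.
Round up → n = 180 per group.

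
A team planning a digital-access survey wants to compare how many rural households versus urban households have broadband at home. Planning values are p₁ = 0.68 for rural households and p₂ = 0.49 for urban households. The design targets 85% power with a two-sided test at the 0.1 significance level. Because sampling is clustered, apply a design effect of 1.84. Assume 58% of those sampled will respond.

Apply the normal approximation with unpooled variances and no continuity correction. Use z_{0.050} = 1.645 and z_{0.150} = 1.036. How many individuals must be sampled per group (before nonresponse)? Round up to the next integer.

n = 296 per group

n = (z_{α/2} + z_β)² · [p₁(1−p₁) + p₂(1−p₂)] / (p₁ − p₂)²
  = (1.645 + 1.036)² · (0.68·0.32 + 0.49·0.51) / (0.19)²
  = (2.681)² · (0.2176 + 0.2499) / 0.0361
  = 7.1878 · 0.4675 / 0.0361
  = 93.08
Design effect: 1.84 × 93.08 = 171.27.
Adjust for 58% response: 171.27 / 0.58 = 295.30.
Round up → n = 296 per group.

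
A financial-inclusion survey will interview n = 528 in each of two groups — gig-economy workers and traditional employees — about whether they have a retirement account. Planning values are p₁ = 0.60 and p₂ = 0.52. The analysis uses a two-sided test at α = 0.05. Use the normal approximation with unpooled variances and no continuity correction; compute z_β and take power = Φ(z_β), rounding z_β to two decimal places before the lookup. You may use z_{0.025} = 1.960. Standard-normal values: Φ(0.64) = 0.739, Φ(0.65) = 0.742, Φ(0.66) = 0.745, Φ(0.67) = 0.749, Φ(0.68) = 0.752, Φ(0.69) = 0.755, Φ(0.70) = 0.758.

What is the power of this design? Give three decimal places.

z_β = |p₁−p₂|·√(n/[p₁q₁+p₂q₂]) − z_{α/2}
    = 0.08 · √(528/0.4896) − 1.960
    = 0.08 · 32.8395 − 1.960
    = 2.6272 − 1.960 = 0.6672 → 0.67
Power = Φ(0.67) = 0.749.

Power ≈ 0.749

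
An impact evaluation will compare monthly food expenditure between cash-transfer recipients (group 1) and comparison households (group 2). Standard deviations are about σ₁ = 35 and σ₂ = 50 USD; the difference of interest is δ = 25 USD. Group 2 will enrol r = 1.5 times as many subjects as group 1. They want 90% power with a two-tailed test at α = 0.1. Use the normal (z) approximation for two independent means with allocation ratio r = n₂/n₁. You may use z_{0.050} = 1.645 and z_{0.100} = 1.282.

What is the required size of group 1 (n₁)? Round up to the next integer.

n₁ = (z_{α/2} + z_β)² · (σ₁² + σ₂²/r) / δ²
   = (1.645 + 1.282)² · (35² + 50²/1.5) / 25²
   = 8.5673 · (1225 + 1666.7) / 625
   = 8.5673 · 2891.7 / 625
   = 39.64
Round up → n₁ = 40; n₂ = r·n₁ = 1.5 × 40 = 60.

n₁ = 40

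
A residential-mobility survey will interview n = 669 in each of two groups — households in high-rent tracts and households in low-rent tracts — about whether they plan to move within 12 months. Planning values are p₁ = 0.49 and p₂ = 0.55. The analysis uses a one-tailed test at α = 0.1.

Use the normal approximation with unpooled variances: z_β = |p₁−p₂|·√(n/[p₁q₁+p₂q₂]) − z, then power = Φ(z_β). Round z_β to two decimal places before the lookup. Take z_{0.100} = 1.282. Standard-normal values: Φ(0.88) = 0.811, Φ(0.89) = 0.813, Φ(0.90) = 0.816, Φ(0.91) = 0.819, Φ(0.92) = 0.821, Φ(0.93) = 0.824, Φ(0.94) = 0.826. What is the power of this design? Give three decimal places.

z_β = |p₁−p₂|·√(n/[p₁q₁+p₂q₂]) − z_α
    = 0.06 · √(669/0.4974) − 1.282
    = 0.06 · 36.6742 − 1.282
    = 2.2004 − 1.282 = 0.9184 → 0.92
Power = Φ(0.92) = 0.821.

Power ≈ 0.821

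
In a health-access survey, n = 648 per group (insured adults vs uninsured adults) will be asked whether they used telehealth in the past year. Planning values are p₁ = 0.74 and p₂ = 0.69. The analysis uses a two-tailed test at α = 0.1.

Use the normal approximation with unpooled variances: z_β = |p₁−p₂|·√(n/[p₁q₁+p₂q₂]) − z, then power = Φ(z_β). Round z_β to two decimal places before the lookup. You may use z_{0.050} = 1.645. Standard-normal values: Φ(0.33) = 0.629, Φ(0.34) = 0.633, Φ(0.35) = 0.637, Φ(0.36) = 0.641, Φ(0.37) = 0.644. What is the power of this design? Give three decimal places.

Power ≈ 0.637

z_β = |p₁−p₂|·√(n/[p₁q₁+p₂q₂]) − z_{α/2}
    = 0.05 · √(648/0.4063) − 1.645
    = 0.05 · 39.9360 − 1.645
    = 1.9968 − 1.645 = 0.3518 → 0.35
Power = Φ(0.35) = 0.637.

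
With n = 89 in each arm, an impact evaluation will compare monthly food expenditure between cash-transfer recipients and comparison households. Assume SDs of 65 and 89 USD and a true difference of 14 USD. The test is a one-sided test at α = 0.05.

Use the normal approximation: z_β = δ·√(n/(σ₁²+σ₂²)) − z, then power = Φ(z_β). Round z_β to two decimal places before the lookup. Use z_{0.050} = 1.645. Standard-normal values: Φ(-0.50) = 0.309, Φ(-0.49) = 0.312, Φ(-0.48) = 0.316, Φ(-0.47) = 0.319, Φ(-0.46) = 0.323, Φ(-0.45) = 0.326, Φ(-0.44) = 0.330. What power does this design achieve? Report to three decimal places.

z_β = δ·√(n/(σ₁²+σ₂²)) − z_α
    = 14 · √(89/12146) − 1.645
    = 14 · 0.08560 − 1.645
    = 1.1984 − 1.645 = -0.4466 → -0.45
Power = Φ(-0.45) = 0.326.

Power ≈ 0.326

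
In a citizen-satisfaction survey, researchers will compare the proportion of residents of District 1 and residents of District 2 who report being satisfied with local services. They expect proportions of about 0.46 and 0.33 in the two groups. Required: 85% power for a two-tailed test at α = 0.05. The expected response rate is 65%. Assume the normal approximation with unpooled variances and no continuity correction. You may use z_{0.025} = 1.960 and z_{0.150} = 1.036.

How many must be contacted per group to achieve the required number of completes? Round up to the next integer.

n = 384 per group

n = (z_{α/2} + z_β)² · [p₁(1−p₁) + p₂(1−p₂)] / (p₁ − p₂)²
  = (1.960 + 1.036)² · (0.46·0.54 + 0.33·0.67) / (0.13)²
  = (2.996)² · (0.2484 + 0.2211) / 0.0169
  = 8.9760 · 0.4695 / 0.0169
  = 249.36
Adjust for 65% response: 249.36 / 0.65 = 383.64.
Round up → n = 384 per group.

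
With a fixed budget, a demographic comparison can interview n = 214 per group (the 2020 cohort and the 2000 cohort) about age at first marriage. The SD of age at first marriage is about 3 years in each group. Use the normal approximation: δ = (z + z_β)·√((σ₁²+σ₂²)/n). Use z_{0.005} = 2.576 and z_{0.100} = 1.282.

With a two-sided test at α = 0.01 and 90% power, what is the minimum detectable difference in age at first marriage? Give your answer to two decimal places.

Minimum detectable difference ≈ 1.12 years

δ = (z_{α/2} + z_β) · √((σ₁²+σ₂²)/n)
  = (2.576 + 1.282) · √(18/214)
  = 3.858 · √0.08411
  = 3.858 · 0.2900
  = 1.1189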